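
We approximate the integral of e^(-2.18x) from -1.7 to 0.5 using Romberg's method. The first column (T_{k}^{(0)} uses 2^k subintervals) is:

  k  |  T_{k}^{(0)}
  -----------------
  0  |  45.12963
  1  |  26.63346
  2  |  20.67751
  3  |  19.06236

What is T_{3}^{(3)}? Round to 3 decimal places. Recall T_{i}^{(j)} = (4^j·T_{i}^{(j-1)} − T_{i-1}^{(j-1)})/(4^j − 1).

18.512

T_{1}^{(1)} = 26.63346 + (26.63346 − 45.12963)/3 = 20.46807
T_{2}^{(1)} = 20.67751 + (20.67751 − 26.63346)/3 = 18.69219
T_{3}^{(1)} = (4·19.06236 − 20.67751) / 3 = 18.52398
T_{2}^{(2)} = 18.69219 + (18.69219 − 20.46807)/15 = 18.57380
T_{3}^{(2)} = 18.52398 + (18.52398 − 18.69219)/15 = 18.51277
T_{3}^{(3)} = (64·18.51277 − 18.57380) / 63 = 18.51180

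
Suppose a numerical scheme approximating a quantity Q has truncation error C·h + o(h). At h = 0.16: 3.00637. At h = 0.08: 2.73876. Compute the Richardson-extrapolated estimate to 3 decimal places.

The leading error scales as h; refining by a factor of 2 reduces it by 2^1 = 2.
Extrapolated value = (2·A(h/2) − A(h)) / (2 − 1)
= (2·2.73876 − 3.00637) / 1
= 2.47115 / 1 = 2.47115

2.471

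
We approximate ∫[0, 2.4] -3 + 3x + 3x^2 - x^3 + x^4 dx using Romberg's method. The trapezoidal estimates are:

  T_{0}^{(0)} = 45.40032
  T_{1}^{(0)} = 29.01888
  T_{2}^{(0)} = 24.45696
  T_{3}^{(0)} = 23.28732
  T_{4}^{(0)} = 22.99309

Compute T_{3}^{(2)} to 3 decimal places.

22.895

Richardson extrapolation on the trapezoidal column (denominator 4−1=3):
T_{2}^{(1)} = (4·24.45696 − 29.01888) / 3 = 22.93632
T_{3}^{(1)} = 23.28732 + (23.28732 − 24.45696)/3 = 22.89744
T_{3}^{(2)} = 22.89744 + (22.89744 − 22.93632)/15 = 22.89485
(Column j=1 coincides with Simpson's rule on the same nodes.)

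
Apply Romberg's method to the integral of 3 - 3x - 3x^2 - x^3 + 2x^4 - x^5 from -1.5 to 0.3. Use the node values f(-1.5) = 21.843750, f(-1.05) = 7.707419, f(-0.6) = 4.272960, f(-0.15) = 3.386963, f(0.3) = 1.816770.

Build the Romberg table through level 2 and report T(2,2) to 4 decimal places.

T(0,0) (trapezoid, 1 panel, h=1.8000): 21.294468
T(1,0) (trapezoid, 2 panels, h=0.9000): 14.492898
T(2,0) (trapezoid, 4 panels, h=0.4500): 12.238921
T(1,1) = 14.492898 + (14.492898 − 21.294468)/3 = 12.225708
T(2,1) = 12.238921 + (12.238921 − 14.492898)/3 = 11.487595
T(2,2) = 11.487595 + (11.487595 − 12.225708)/15 = 11.438387

11.4384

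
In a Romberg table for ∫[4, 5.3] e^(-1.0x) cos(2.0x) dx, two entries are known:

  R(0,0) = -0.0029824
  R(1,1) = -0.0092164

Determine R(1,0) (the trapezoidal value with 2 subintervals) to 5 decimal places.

-0.00766

From R(1,1) = (4·R(1,0) − R(0,0))/3, solve for R(1,0):
4·R(1,0) = 3·(-0.0092164) + (-0.0029824) = -0.0306316
R(1,0) = -0.0076579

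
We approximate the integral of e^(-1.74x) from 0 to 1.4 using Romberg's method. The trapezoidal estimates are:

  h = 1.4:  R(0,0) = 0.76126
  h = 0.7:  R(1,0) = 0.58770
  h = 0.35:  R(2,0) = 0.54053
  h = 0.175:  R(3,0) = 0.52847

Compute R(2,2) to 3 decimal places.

0.524

Richardson extrapolation on the trapezoidal column (denominator 4−1=3):
R(1,1) = (4·0.58770 − 0.76126) / 3 = 0.52985
R(2,1) = (4·0.54053 − 0.58770) / 3 = 0.52481
R(2,2) = 0.52481 + (0.52481 − 0.52985)/15 = 0.52447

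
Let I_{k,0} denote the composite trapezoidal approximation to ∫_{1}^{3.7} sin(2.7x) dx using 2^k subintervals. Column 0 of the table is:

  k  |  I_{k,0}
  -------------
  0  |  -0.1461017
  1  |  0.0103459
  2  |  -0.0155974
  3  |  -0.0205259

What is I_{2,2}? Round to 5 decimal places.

-0.03003

Richardson extrapolation on the trapezoidal column (denominator 4−1=3):
I_{1,1} = 0.0103459 + (0.0103459 − (-0.1461017))/3 = 0.0624951
I_{2,1} = -0.0155974 + (-0.0155974 − 0.0103459)/3 = -0.0242452
I_{2,2} = (16·(-0.0242452) − 0.0624951) / 15 = -0.0300279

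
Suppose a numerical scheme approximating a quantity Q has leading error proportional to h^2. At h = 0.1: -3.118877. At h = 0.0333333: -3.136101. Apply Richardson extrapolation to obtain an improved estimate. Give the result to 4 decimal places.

-3.1383

The leading error scales as h^2; refining by a factor of 3 reduces it by 3^2 = 9.
Extrapolated value = (9·A(h/3) − A(h)) / (9 − 1)
= (9·(-3.136101) − (-3.118877)) / 8
= -25.106032 / 8 = -3.138254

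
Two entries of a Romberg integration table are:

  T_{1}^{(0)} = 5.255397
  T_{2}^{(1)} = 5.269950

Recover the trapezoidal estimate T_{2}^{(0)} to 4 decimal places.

From T_{2}^{(1)} = (4·T_{2}^{(0)} − T_{1}^{(0)})/3, solve for T_{2}^{(0)}:
4·T_{2}^{(0)} = 3·5.269950 + 5.255397 = 21.065247
T_{2}^{(0)} = 5.266312

5.2663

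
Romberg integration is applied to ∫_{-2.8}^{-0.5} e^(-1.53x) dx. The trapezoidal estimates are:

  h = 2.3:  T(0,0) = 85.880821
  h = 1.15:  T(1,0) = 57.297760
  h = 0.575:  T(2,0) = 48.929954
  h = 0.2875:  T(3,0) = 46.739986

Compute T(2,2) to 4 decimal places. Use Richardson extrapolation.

46.0321

Richardson extrapolation on the trapezoidal column (denominator 4−1=3):
T(1,1) = 57.297760 + (57.297760 − 85.880821)/3 = 47.770073
T(2,1) = 48.929954 + (48.929954 − 57.297760)/3 = 46.140685
T(2,2) = 46.140685 + (46.140685 − 47.770073)/15 = 46.032059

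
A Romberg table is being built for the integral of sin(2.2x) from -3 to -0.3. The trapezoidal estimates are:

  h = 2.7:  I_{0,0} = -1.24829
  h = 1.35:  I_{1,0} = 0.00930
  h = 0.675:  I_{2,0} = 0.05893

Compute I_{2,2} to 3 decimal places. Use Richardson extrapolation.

0.052

Richardson extrapolation on the trapezoidal column (denominator 4−1=3):
I_{1,1} = 0.00930 + (0.00930 − (-1.24829))/3 = 0.42850
I_{2,1} = 0.05893 + (0.05893 − 0.00930)/3 = 0.07547
I_{2,2} = 0.07547 + (0.07547 − 0.42850)/15 = 0.05193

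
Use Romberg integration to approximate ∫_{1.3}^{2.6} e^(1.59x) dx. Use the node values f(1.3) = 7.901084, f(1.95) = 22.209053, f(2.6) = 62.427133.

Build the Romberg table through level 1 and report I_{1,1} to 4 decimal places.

34.4856

I_{0,0} (trapezoid, 1 panel, h=1.3000): 45.713341
I_{1,0} (trapezoid, 2 panels, h=0.6500): 37.292555
I_{1,1} = 37.292555 + (37.292555 − 45.713341)/3 = 34.485626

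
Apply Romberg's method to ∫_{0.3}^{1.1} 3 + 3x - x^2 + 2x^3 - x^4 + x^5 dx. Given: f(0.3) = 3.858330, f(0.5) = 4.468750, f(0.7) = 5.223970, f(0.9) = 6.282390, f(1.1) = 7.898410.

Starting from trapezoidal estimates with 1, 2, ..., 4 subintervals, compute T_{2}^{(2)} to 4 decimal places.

T_{0}^{(0)} (trapezoid, 1 panel, h=0.8000): 4.702696
T_{1}^{(0)} (trapezoid, 2 panels, h=0.4000): 4.440936
T_{2}^{(0)} (trapezoid, 4 panels, h=0.2000): 4.370696
T_{1}^{(1)} = 4.440936 + (4.440936 − 4.702696)/3 = 4.353683
T_{2}^{(1)} = 4.370696 + (4.370696 − 4.440936)/3 = 4.347283
T_{2}^{(2)} = 4.347283 + (4.347283 − 4.353683)/15 = 4.346856

4.3469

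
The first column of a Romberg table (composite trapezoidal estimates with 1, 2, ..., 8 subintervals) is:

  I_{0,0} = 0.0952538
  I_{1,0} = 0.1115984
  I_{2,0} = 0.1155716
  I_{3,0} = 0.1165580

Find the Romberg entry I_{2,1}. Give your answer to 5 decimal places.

Richardson extrapolation on the trapezoidal column (denominator 4−1=3):
I_{2,1} = 0.1155716 + (0.1155716 − 0.1115984)/3 = 0.1168960

0.11690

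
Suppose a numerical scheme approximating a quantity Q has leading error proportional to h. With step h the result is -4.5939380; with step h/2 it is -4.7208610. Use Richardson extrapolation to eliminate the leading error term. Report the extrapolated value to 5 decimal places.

The leading error scales as h; refining by a factor of 2 reduces it by 2^1 = 2.
Extrapolated value = (2·A(h/2) − A(h)) / (2 − 1)
= (2·(-4.7208610) − (-4.5939380)) / 1
= -4.8477840 / 1 = -4.8477840

-4.84778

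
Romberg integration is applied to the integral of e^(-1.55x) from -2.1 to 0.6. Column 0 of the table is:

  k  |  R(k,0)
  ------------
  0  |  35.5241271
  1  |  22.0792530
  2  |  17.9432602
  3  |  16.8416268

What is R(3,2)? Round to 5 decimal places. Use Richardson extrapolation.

16.46840

Richardson extrapolation on the trapezoidal column (denominator 4−1=3):
R(2,1) = (4·17.9432602 − 22.0792530) / 3 = 16.5645959
R(3,1) = 16.8416268 + (16.8416268 − 17.9432602)/3 = 16.4744157
R(3,2) = (16·16.4744157 − 16.5645959) / 15 = 16.4684037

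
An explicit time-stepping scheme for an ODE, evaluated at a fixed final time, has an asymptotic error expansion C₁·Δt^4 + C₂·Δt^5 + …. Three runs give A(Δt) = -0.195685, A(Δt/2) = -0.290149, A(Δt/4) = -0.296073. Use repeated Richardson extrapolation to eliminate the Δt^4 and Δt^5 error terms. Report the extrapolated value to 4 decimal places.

-0.2965

First eliminate the Δt^4 term (factor 2^4 = 16):
  B₁ = (16·(-0.290149) − (-0.195685))/15 = -0.296447
  B₂ = (16·(-0.296073) − (-0.290149))/15 = -0.296468
Then eliminate the Δt^5 term (factor 2^5 = 32):
  (32·(-0.296468) − (-0.296447))/31 = -0.296469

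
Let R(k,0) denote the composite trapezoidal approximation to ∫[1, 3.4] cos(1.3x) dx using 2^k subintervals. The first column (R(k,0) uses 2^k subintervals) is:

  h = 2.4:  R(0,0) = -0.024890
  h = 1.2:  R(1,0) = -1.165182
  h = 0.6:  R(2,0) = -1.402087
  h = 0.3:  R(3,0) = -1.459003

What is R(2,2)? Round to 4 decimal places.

-1.4768

R(1,1) = -1.165182 + (-1.165182 − (-0.024890))/3 = -1.545279
R(2,1) = (4·(-1.402087) − (-1.165182)) / 3 = -1.481055
R(2,2) = -1.481055 + (-1.481055 − (-1.545279))/15 = -1.476773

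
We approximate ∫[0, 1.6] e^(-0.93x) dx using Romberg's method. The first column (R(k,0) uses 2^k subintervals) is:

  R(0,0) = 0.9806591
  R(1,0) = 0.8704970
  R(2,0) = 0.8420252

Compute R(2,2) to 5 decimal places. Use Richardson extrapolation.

R(1,1) = 0.8704970 + (0.8704970 − 0.9806591)/3 = 0.8337763
R(2,1) = (4·0.8420252 − 0.8704970) / 3 = 0.8325346
R(2,2) = 0.8325346 + (0.8325346 − 0.8337763)/15 = 0.8324518

0.83245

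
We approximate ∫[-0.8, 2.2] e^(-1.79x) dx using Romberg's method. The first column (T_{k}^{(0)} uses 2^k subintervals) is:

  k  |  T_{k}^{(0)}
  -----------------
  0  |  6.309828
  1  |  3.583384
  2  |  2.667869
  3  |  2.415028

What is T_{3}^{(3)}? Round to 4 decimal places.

2.3284

Richardson extrapolation on the trapezoidal column (denominator 4−1=3):
T_{1}^{(1)} = 3.583384 + (3.583384 − 6.309828)/3 = 2.674569
T_{2}^{(1)} = 2.667869 + (2.667869 − 3.583384)/3 = 2.362697
T_{3}^{(1)} = (4·2.415028 − 2.667869) / 3 = 2.330748
T_{2}^{(2)} = 2.362697 + (2.362697 − 2.674569)/15 = 2.341906
T_{3}^{(2)} = (16·2.330748 − 2.362697) / 15 = 2.328618
T_{3}^{(3)} = (64·2.328618 − 2.341906) / 63 = 2.328407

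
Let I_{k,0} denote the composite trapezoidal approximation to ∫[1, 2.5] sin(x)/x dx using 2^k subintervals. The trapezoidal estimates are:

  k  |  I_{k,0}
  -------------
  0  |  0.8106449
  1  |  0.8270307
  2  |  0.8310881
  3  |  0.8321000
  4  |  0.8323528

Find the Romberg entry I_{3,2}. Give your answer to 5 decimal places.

0.83244

I_{2,1} = 0.8310881 + (0.8310881 − 0.8270307)/3 = 0.8324406
I_{3,1} = 0.8321000 + (0.8321000 − 0.8310881)/3 = 0.8324373
I_{3,2} = 0.8324373 + (0.8324373 − 0.8324406)/15 = 0.8324371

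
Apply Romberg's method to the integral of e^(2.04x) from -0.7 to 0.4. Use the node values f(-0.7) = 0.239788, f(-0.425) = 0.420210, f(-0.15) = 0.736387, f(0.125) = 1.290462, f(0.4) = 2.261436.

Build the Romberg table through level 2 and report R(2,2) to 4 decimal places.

0.9911

R(0,0) (trapezoid, 1 panel, h=1.1000): 1.375673
R(1,0) (trapezoid, 2 panels, h=0.5500): 1.092849
R(2,0) (trapezoid, 4 panels, h=0.2750): 1.016860
R(1,1) = 1.092849 + (1.092849 − 1.375673)/3 = 0.998574
R(2,1) = 1.016860 + (1.016860 − 1.092849)/3 = 0.991530
R(2,2) = 0.991530 + (0.991530 − 0.998574)/15 = 0.991060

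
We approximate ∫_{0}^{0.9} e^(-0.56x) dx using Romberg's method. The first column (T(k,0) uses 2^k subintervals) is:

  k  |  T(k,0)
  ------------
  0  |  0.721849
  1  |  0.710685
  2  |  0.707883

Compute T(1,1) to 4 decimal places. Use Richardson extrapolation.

0.7070

Richardson extrapolation on the trapezoidal column (denominator 4−1=3):
T(1,1) = (4·0.710685 − 0.721849) / 3 = 0.706964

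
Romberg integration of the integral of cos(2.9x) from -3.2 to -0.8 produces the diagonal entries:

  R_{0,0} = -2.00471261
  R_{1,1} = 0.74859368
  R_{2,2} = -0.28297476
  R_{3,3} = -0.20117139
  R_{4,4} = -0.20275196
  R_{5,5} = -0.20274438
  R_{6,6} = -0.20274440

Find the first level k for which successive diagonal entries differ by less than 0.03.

|R_{1,1} − R_{0,0}| = 2.75330629 ≥ 0.03
|R_{2,2} − R_{1,1}| = 1.03156844 ≥ 0.03
|R_{3,3} − R_{2,2}| = 0.08180337 ≥ 0.03
|R_{4,4} − R_{3,3}| = 0.00158057 < 0.03

k = 4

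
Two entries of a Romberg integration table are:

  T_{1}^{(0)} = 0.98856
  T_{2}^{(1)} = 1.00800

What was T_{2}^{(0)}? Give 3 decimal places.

From T_{2}^{(1)} = (4·T_{2}^{(0)} − T_{1}^{(0)})/3, solve for T_{2}^{(0)}:
4·T_{2}^{(0)} = 3·1.00800 + 0.98856 = 4.01256
T_{2}^{(0)} = 1.00314

1.003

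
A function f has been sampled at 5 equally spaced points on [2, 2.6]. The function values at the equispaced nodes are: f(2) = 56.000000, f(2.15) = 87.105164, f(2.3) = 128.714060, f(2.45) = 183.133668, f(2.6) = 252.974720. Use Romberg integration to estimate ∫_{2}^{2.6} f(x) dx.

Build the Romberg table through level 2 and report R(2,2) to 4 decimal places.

R(0,0) (trapezoid, 1 panel, h=0.6000): 92.692416
R(1,0) (trapezoid, 2 panels, h=0.3000): 84.960426
R(2,0) (trapezoid, 4 panels, h=0.1500): 83.016038
R(1,1) = 84.960426 + (84.960426 − 92.692416)/3 = 82.383096
R(2,1) = 83.016038 + (83.016038 − 84.960426)/3 = 82.367909
R(2,2) = 82.367909 + (82.367909 − 82.383096)/15 = 82.366897

82.3669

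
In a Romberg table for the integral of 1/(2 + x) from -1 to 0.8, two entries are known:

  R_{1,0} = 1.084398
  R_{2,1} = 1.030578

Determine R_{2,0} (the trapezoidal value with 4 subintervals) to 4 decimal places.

From R_{2,1} = (4·R_{2,0} − R_{1,0})/3, solve for R_{2,0}:
4·R_{2,0} = 3·1.030578 + 1.084398 = 4.176132
R_{2,0} = 1.044033

1.0440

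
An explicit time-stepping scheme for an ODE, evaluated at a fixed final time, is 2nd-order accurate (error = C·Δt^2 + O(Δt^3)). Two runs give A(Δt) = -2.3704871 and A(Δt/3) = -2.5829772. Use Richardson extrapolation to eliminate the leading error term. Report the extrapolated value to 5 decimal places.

The leading error scales as Δt^2; refining by a factor of 3 reduces it by 3^2 = 9.
Extrapolated value = (9·A(Δt/3) − A(Δt)) / (9 − 1)
= (9·(-2.5829772) − (-2.3704871)) / 8
= -20.8763077 / 8 = -2.6095385

-2.60954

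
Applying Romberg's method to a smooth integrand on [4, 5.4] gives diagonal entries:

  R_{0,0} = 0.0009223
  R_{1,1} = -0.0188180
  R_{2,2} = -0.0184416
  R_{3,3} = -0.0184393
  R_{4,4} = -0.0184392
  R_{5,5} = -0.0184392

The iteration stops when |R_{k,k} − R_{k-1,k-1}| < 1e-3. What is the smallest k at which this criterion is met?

|R_{1,1} − R_{0,0}| = 0.0197403 ≥ 1e-3
|R_{2,2} − R_{1,1}| = 0.0003764 < 1e-3

k = 2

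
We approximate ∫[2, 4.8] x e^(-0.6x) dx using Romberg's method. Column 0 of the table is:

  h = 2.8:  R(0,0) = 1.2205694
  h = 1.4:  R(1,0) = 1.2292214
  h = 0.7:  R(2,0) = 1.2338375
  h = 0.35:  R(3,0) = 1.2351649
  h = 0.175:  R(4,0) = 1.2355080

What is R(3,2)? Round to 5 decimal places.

1.23562

R(2,1) = 1.2338375 + (1.2338375 − 1.2292214)/3 = 1.2353762
R(3,1) = (4·1.2351649 − 1.2338375) / 3 = 1.2356074
R(3,2) = (16·1.2356074 − 1.2353762) / 15 = 1.2356228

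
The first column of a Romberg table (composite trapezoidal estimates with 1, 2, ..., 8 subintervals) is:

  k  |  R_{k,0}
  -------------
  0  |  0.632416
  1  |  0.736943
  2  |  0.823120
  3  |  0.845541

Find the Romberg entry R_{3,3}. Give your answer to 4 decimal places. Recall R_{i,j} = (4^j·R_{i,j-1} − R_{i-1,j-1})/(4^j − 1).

0.8530

Richardson extrapolation on the trapezoidal column (denominator 4−1=3):
R_{1,1} = 0.736943 + (0.736943 − 0.632416)/3 = 0.771785
R_{2,1} = (4·0.823120 − 0.736943) / 3 = 0.851846
R_{3,1} = (4·0.845541 − 0.823120) / 3 = 0.853015
R_{2,2} = 0.851846 + (0.851846 − 0.771785)/15 = 0.857183
R_{3,2} = (16·0.853015 − 0.851846) / 15 = 0.853093
R_{3,3} = 0.853093 + (0.853093 − 0.857183)/63 = 0.853028
(Column j=1 coincides with Simpson's rule on the same nodes.)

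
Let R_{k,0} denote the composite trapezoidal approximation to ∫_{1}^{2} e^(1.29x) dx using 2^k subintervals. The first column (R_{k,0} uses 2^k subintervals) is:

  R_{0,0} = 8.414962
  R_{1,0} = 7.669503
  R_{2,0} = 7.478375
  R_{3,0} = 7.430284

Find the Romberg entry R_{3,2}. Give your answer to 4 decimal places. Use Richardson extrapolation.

7.4142

Richardson extrapolation on the trapezoidal column (denominator 4−1=3):
R_{2,1} = 7.478375 + (7.478375 − 7.669503)/3 = 7.414666
R_{3,1} = (4·7.430284 − 7.478375) / 3 = 7.414254
R_{3,2} = (16·7.414254 − 7.414666) / 15 = 7.414227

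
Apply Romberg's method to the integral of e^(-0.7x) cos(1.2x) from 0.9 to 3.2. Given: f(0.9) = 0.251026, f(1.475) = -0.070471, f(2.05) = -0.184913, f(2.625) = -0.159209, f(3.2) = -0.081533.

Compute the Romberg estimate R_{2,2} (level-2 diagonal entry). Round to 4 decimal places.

-0.2142

R_{0,0} (trapezoid, 1 panel, h=2.3000): 0.194917
R_{1,0} (trapezoid, 2 panels, h=1.1500): -0.115191
R_{2,0} (trapezoid, 4 panels, h=0.5750): -0.189662
R_{1,1} = -0.115191 + (-0.115191 − 0.194917)/3 = -0.218560
R_{2,1} = -0.189662 + (-0.189662 − (-0.115191))/3 = -0.214486
R_{2,2} = -0.214486 + (-0.214486 − (-0.218560))/15 = -0.214214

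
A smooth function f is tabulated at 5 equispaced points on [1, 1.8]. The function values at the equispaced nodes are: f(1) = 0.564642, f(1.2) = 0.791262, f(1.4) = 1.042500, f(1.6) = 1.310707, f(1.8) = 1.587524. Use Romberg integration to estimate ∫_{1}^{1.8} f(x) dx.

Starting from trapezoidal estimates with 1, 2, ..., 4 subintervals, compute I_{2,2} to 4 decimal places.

0.8430

I_{0,0} (trapezoid, 1 panel, h=0.8000): 0.860866
I_{1,0} (trapezoid, 2 panels, h=0.4000): 0.847433
I_{2,0} (trapezoid, 4 panels, h=0.2000): 0.844110
I_{1,1} = 0.847433 + (0.847433 − 0.860866)/3 = 0.842955
I_{2,1} = 0.844110 + (0.844110 − 0.847433)/3 = 0.843002
I_{2,2} = 0.843002 + (0.843002 − 0.842955)/15 = 0.843005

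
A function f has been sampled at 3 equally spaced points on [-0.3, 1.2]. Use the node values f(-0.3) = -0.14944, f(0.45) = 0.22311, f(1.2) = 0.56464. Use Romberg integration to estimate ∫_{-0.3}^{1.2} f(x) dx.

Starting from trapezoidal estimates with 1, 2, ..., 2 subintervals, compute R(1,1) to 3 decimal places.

R(0,0) (trapezoid, 1 panel, h=1.5000): 0.31140
R(1,0) (trapezoid, 2 panels, h=0.7500): 0.32303
R(1,1) = 0.32303 + (0.32303 − 0.31140)/3 = 0.32691

0.327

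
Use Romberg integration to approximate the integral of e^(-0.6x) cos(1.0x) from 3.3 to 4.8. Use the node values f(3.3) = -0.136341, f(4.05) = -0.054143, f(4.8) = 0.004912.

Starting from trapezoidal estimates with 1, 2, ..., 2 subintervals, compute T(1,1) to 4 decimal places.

-0.0870

T(0,0) (trapezoid, 1 panel, h=1.5000): -0.098572
T(1,0) (trapezoid, 2 panels, h=0.7500): -0.089893
T(1,1) = -0.089893 + (-0.089893 − (-0.098572))/3 = -0.087000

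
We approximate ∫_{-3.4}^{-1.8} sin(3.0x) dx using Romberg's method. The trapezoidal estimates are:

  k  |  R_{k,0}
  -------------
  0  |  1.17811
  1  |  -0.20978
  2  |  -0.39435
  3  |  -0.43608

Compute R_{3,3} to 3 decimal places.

-0.450

Richardson extrapolation on the trapezoidal column (denominator 4−1=3):
R_{1,1} = -0.20978 + (-0.20978 − 1.17811)/3 = -0.67241
R_{2,1} = (4·(-0.39435) − (-0.20978)) / 3 = -0.45587
R_{3,1} = -0.43608 + (-0.43608 − (-0.39435))/3 = -0.44999
R_{2,2} = (16·(-0.45587) − (-0.67241)) / 15 = -0.44143
R_{3,2} = (16·(-0.44999) − (-0.45587)) / 15 = -0.44960
R_{3,3} = (64·(-0.44960) − (-0.44143)) / 63 = -0.44973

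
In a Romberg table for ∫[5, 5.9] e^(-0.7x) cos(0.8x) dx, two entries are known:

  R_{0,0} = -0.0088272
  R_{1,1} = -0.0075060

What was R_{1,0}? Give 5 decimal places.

From R_{1,1} = (4·R_{1,0} − R_{0,0})/3, solve for R_{1,0}:
4·R_{1,0} = 3·(-0.0075060) + (-0.0088272) = -0.0313452
R_{1,0} = -0.0078363

-0.00784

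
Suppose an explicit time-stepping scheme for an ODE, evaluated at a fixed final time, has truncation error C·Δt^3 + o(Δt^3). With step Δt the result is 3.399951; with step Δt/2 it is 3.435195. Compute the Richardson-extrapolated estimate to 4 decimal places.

3.4402

The leading error scales as Δt^3; refining by a factor of 2 reduces it by 2^3 = 8.
Extrapolated value = (8·A(Δt/2) − A(Δt)) / (8 − 1)
= (8·3.435195 − 3.399951) / 7
= 24.081609 / 7 = 3.440230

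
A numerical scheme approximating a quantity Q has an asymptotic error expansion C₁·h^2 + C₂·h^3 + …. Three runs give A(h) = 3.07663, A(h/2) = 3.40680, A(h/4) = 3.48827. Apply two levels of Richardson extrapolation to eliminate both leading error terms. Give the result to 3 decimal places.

3.515

First eliminate the h^2 term (factor 2^2 = 4):
  B₁ = (4·3.40680 − 3.07663)/3 = 3.51686
  B₂ = (4·3.48827 − 3.40680)/3 = 3.51543
Then eliminate the h^3 term (factor 2^3 = 8):
  (8·3.51543 − 3.51686)/7 = 3.51523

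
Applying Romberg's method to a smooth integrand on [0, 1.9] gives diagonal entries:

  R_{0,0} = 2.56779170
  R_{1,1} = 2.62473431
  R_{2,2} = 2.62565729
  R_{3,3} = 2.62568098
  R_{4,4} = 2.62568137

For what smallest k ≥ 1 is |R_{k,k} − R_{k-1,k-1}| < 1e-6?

k = 4

|R_{1,1} − R_{0,0}| = 0.05694261 ≥ 1e-6
|R_{2,2} − R_{1,1}| = 0.00092298 ≥ 1e-6
|R_{3,3} − R_{2,2}| = 0.00002369 ≥ 1e-6
|R_{4,4} − R_{3,3}| = 0.00000039 < 1e-6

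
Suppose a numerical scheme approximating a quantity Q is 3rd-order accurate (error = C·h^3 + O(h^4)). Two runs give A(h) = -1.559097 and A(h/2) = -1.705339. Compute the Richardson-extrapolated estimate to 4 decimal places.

-1.7262

The leading error scales as h^3; refining by a factor of 2 reduces it by 2^3 = 8.
Extrapolated value = (8·A(h/2) − A(h)) / (8 − 1)
= (8·(-1.705339) − (-1.559097)) / 7
= -12.083615 / 7 = -1.726231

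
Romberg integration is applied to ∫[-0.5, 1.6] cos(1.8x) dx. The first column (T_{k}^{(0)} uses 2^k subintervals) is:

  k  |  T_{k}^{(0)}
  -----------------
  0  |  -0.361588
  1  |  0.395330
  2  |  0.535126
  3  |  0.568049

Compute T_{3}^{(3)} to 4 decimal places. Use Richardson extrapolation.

T_{1}^{(1)} = 0.395330 + (0.395330 − (-0.361588))/3 = 0.647636
T_{2}^{(1)} = (4·0.535126 − 0.395330) / 3 = 0.581725
T_{3}^{(1)} = 0.568049 + (0.568049 − 0.535126)/3 = 0.579023
T_{2}^{(2)} = (16·0.581725 − 0.647636) / 15 = 0.577331
T_{3}^{(2)} = (16·0.579023 − 0.581725) / 15 = 0.578843
T_{3}^{(3)} = 0.578843 + (0.578843 − 0.577331)/63 = 0.578867
(Column j=1 coincides with Simpson's rule on the same nodes.)

0.5789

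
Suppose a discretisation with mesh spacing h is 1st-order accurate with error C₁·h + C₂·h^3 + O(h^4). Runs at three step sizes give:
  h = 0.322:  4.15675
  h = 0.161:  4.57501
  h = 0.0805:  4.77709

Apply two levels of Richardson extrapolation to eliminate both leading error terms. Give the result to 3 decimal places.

4.977

First eliminate the h term (factor 2^1 = 2):
  B₁ = (2·4.57501 − 4.15675)/1 = 4.99327
  B₂ = (2·4.77709 − 4.57501)/1 = 4.97917
Then eliminate the h^3 term (factor 2^3 = 8):
  (8·4.97917 − 4.99327)/7 = 4.97716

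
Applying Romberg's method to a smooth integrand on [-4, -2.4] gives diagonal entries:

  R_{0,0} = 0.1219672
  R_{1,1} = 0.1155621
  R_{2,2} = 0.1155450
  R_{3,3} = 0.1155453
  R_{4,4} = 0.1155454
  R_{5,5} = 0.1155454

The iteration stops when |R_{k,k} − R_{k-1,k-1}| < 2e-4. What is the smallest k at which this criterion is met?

|R_{1,1} − R_{0,0}| = 0.0064051 ≥ 2e-4
|R_{2,2} − R_{1,1}| = 0.0000171 < 2e-4

k = 2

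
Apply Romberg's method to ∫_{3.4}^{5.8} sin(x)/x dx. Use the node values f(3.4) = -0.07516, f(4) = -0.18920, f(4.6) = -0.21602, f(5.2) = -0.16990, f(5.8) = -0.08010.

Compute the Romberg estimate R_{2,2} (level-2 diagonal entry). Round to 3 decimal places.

R_{0,0} (trapezoid, 1 panel, h=2.4000): -0.18631
R_{1,0} (trapezoid, 2 panels, h=1.2000): -0.35238
R_{2,0} (trapezoid, 4 panels, h=0.6000): -0.39165
R_{1,1} = -0.35238 + (-0.35238 − (-0.18631))/3 = -0.40774
R_{2,1} = -0.39165 + (-0.39165 − (-0.35238))/3 = -0.40474
R_{2,2} = -0.40474 + (-0.40474 − (-0.40774))/15 = -0.40454

-0.405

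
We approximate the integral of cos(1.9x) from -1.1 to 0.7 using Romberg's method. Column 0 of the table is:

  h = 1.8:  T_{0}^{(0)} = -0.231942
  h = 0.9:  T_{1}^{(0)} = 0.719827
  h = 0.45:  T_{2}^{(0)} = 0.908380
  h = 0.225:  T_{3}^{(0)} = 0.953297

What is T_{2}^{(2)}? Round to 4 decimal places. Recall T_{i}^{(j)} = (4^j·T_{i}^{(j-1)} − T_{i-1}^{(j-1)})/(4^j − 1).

0.9668

Richardson extrapolation on the trapezoidal column (denominator 4−1=3):
T_{1}^{(1)} = 0.719827 + (0.719827 − (-0.231942))/3 = 1.037083
T_{2}^{(1)} = (4·0.908380 − 0.719827) / 3 = 0.971231
T_{2}^{(2)} = 0.971231 + (0.971231 − 1.037083)/15 = 0.966841
(Column j=1 coincides with Simpson's rule on the same nodes.)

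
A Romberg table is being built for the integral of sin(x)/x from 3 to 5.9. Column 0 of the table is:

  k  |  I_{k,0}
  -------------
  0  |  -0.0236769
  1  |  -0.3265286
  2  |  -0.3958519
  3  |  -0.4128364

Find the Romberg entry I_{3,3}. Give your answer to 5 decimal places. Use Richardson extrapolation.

-0.41847

Richardson extrapolation on the trapezoidal column (denominator 4−1=3):
I_{1,1} = (4·(-0.3265286) − (-0.0236769)) / 3 = -0.4274792
I_{2,1} = (4·(-0.3958519) − (-0.3265286)) / 3 = -0.4189597
I_{3,1} = (4·(-0.4128364) − (-0.3958519)) / 3 = -0.4184979
I_{2,2} = (16·(-0.4189597) − (-0.4274792)) / 15 = -0.4183917
I_{3,2} = -0.4184979 + (-0.4184979 − (-0.4189597))/15 = -0.4184671
I_{3,3} = -0.4184671 + (-0.4184671 − (-0.4183917))/63 = -0.4184683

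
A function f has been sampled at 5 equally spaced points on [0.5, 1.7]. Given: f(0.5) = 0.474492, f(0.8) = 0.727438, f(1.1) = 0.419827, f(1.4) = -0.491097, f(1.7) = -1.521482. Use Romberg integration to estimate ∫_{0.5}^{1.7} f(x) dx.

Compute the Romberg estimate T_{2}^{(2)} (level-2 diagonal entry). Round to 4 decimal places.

T_{0}^{(0)} (trapezoid, 1 panel, h=1.2000): -0.628194
T_{1}^{(0)} (trapezoid, 2 panels, h=0.6000): -0.062201
T_{2}^{(0)} (trapezoid, 4 panels, h=0.3000): 0.039802
T_{1}^{(1)} = -0.062201 + (-0.062201 − (-0.628194))/3 = 0.126463
T_{2}^{(1)} = 0.039802 + (0.039802 − (-0.062201))/3 = 0.073803
T_{2}^{(2)} = 0.073803 + (0.073803 − 0.126463)/15 = 0.070292

0.0703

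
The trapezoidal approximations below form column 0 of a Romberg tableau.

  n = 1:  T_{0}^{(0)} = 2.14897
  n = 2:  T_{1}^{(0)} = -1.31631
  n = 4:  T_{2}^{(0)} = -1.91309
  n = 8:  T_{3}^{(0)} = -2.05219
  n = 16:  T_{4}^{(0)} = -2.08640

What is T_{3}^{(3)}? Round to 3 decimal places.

Richardson extrapolation on the trapezoidal column (denominator 4−1=3):
T_{1}^{(1)} = (4·(-1.31631) − 2.14897) / 3 = -2.47140
T_{2}^{(1)} = (4·(-1.91309) − (-1.31631)) / 3 = -2.11202
T_{3}^{(1)} = (4·(-2.05219) − (-1.91309)) / 3 = -2.09856
T_{2}^{(2)} = -2.11202 + (-2.11202 − (-2.47140))/15 = -2.08806
T_{3}^{(2)} = -2.09856 + (-2.09856 − (-2.11202))/15 = -2.09766
T_{3}^{(3)} = (64·(-2.09766) − (-2.08806)) / 63 = -2.09781

-2.098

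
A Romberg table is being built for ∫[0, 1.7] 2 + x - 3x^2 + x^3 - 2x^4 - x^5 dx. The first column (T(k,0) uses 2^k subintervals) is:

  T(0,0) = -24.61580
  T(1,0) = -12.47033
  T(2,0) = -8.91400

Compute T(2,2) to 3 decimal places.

Richardson extrapolation on the trapezoidal column (denominator 4−1=3):
T(1,1) = -12.47033 + (-12.47033 − (-24.61580))/3 = -8.42184
T(2,1) = -8.91400 + (-8.91400 − (-12.47033))/3 = -7.72856
T(2,2) = -7.72856 + (-7.72856 − (-8.42184))/15 = -7.68234

-7.682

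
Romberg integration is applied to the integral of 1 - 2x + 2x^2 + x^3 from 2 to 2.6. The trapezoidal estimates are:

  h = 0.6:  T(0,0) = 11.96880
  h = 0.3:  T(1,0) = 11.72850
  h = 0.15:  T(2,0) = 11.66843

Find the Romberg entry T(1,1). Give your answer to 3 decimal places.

T(1,1) = (4·11.72850 − 11.96880) / 3 = 11.64840

11.648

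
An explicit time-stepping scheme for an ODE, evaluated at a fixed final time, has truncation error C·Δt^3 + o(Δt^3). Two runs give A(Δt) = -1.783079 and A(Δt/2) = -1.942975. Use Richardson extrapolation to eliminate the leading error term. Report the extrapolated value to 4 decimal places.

-1.9658

Extrapolated value = (8·A(Δt/2) − A(Δt)) / (8 − 1)
= (8·(-1.942975) − (-1.783079)) / 7
= -13.760721 / 7 = -1.965817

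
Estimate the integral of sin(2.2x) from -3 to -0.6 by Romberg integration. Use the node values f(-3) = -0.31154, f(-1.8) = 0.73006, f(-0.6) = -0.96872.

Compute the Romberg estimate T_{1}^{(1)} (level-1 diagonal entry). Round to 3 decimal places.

T_{0}^{(0)} (trapezoid, 1 panel, h=2.4000): -1.53631
T_{1}^{(0)} (trapezoid, 2 panels, h=1.2000): 0.10792
T_{1}^{(1)} = 0.10792 + (0.10792 − (-1.53631))/3 = 0.65600

0.656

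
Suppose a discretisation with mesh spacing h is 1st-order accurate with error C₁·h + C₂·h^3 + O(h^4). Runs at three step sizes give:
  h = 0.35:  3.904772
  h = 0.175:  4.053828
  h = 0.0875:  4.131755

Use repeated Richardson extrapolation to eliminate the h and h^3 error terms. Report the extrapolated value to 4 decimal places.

4.2107

First eliminate the h term (factor 2^1 = 2):
  B₁ = (2·4.053828 − 3.904772)/1 = 4.202884
  B₂ = (2·4.131755 − 4.053828)/1 = 4.209682
Then eliminate the h^3 term (factor 2^3 = 8):
  (8·4.209682 − 4.202884)/7 = 4.210653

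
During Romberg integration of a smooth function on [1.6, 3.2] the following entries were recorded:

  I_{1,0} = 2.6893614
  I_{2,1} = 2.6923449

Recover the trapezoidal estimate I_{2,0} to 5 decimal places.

2.69160

From I_{2,1} = (4·I_{2,0} − I_{1,0})/3, solve for I_{2,0}:
4·I_{2,0} = 3·2.6923449 + 2.6893614 = 10.7663961
I_{2,0} = 2.6915990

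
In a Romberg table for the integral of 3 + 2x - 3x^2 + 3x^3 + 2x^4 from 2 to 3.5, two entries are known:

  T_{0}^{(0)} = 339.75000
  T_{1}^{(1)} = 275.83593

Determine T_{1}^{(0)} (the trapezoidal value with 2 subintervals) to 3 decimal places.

291.814

From T_{1}^{(1)} = (4·T_{1}^{(0)} − T_{0}^{(0)})/3, solve for T_{1}^{(0)}:
4·T_{1}^{(0)} = 3·275.83593 + 339.75000 = 1167.25779
T_{1}^{(0)} = 291.81445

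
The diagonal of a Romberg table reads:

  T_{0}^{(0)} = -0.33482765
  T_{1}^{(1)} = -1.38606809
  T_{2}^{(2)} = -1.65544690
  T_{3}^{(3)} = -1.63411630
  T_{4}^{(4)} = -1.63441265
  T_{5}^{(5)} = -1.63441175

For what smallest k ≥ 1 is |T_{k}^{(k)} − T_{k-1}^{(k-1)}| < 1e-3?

k = 4

|T_{1}^{(1)} − T_{0}^{(0)}| = 1.05124044 ≥ 1e-3
|T_{2}^{(2)} − T_{1}^{(1)}| = 0.26937881 ≥ 1e-3
|T_{3}^{(3)} − T_{2}^{(2)}| = 0.02133060 ≥ 1e-3
|T_{4}^{(4)} − T_{3}^{(3)}| = 0.00029635 < 1e-3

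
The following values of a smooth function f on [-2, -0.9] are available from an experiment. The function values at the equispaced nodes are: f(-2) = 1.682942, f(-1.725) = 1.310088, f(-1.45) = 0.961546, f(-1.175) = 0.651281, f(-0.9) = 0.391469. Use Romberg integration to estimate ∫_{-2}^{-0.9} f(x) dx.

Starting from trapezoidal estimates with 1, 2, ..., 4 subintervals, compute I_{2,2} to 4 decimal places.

1.0856

I_{0,0} (trapezoid, 1 panel, h=1.1000): 1.140926
I_{1,0} (trapezoid, 2 panels, h=0.5500): 1.099313
I_{2,0} (trapezoid, 4 panels, h=0.2750): 1.089033
I_{1,1} = 1.099313 + (1.099313 − 1.140926)/3 = 1.085442
I_{2,1} = 1.089033 + (1.089033 − 1.099313)/3 = 1.085606
I_{2,2} = 1.085606 + (1.085606 − 1.085442)/15 = 1.085617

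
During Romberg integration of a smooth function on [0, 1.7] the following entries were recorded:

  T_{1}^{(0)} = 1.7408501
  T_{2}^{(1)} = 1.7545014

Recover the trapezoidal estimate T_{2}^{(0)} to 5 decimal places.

From T_{2}^{(1)} = (4·T_{2}^{(0)} − T_{1}^{(0)})/3, solve for T_{2}^{(0)}:
4·T_{2}^{(0)} = 3·1.7545014 + 1.7408501 = 7.0043543
T_{2}^{(0)} = 1.7510886

1.75109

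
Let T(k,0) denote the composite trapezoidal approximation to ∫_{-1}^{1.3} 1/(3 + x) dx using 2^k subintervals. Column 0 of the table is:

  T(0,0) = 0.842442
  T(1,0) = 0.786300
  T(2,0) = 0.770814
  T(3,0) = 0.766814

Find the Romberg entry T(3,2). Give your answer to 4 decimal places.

Richardson extrapolation on the trapezoidal column (denominator 4−1=3):
T(2,1) = 0.770814 + (0.770814 − 0.786300)/3 = 0.765652
T(3,1) = 0.766814 + (0.766814 − 0.770814)/3 = 0.765481
T(3,2) = (16·0.765481 − 0.765652) / 15 = 0.765470

0.7655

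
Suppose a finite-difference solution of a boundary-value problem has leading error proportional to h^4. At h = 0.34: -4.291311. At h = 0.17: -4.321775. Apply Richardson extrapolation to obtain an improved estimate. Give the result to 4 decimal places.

The leading error scales as h^4; refining by a factor of 2 reduces it by 2^4 = 16.
Extrapolated value = (16·A(h/2) − A(h)) / (16 − 1)
= (16·(-4.321775) − (-4.291311)) / 15
= -64.857089 / 15 = -4.323806

-4.3238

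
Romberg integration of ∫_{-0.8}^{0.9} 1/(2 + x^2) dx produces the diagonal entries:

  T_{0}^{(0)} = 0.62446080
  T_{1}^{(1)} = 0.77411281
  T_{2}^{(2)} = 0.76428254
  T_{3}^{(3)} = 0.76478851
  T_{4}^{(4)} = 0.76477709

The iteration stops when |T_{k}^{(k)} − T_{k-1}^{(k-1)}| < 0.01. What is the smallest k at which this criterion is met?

k = 2

|T_{1}^{(1)} − T_{0}^{(0)}| = 0.14965201 ≥ 0.01
|T_{2}^{(2)} − T_{1}^{(1)}| = 0.00983027 < 0.01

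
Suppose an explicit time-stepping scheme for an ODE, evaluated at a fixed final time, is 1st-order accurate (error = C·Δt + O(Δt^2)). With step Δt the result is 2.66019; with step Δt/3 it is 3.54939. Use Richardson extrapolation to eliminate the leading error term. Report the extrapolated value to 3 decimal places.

The leading error scales as Δt; refining by a factor of 3 reduces it by 3^1 = 3.
Extrapolated value = (3·A(Δt/3) − A(Δt)) / (3 − 1)
= (3·3.54939 − 2.66019) / 2
= 7.98798 / 2 = 3.99399

3.994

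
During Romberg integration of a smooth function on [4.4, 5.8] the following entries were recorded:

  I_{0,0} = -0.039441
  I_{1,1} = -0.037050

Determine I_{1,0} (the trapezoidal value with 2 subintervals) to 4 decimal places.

From I_{1,1} = (4·I_{1,0} − I_{0,0})/3, solve for I_{1,0}:
4·I_{1,0} = 3·(-0.037050) + (-0.039441) = -0.150591
I_{1,0} = -0.037648

-0.0376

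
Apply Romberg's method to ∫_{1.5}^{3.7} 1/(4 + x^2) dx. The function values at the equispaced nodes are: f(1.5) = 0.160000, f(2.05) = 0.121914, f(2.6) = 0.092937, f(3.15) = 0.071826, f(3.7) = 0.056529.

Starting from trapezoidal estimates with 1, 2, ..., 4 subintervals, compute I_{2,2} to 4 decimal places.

I_{0,0} (trapezoid, 1 panel, h=2.2000): 0.238182
I_{1,0} (trapezoid, 2 panels, h=1.1000): 0.221322
I_{2,0} (trapezoid, 4 panels, h=0.5500): 0.217218
I_{1,1} = 0.221322 + (0.221322 − 0.238182)/3 = 0.215702
I_{2,1} = 0.217218 + (0.217218 − 0.221322)/3 = 0.215850
I_{2,2} = 0.215850 + (0.215850 − 0.215702)/15 = 0.215860

0.2159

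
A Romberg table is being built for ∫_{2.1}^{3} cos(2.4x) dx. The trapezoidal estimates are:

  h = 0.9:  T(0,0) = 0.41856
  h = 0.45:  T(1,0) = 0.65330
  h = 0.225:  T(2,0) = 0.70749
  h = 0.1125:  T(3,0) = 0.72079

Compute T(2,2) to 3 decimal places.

Richardson extrapolation on the trapezoidal column (denominator 4−1=3):
T(1,1) = 0.65330 + (0.65330 − 0.41856)/3 = 0.73155
T(2,1) = 0.70749 + (0.70749 − 0.65330)/3 = 0.72555
T(2,2) = 0.72555 + (0.72555 − 0.73155)/15 = 0.72515
(Column j=1 coincides with Simpson's rule on the same nodes.)

0.725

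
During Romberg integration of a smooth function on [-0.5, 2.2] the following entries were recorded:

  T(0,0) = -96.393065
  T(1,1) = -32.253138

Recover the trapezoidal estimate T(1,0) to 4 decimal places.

-48.2881

From T(1,1) = (4·T(1,0) − T(0,0))/3, solve for T(1,0):
4·T(1,0) = 3·(-32.253138) + (-96.393065) = -193.152479
T(1,0) = -48.288120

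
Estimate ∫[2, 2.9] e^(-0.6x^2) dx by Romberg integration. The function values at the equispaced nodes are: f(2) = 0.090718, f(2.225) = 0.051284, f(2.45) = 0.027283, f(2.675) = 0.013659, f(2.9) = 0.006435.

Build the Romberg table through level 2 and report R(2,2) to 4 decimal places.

0.0309

R(0,0) (trapezoid, 1 panel, h=0.9000): 0.043719
R(1,0) (trapezoid, 2 panels, h=0.4500): 0.034137
R(2,0) (trapezoid, 4 panels, h=0.2250): 0.031681
R(1,1) = 0.034137 + (0.034137 − 0.043719)/3 = 0.030943
R(2,1) = 0.031681 + (0.031681 − 0.034137)/3 = 0.030862
R(2,2) = 0.030862 + (0.030862 − 0.030943)/15 = 0.030857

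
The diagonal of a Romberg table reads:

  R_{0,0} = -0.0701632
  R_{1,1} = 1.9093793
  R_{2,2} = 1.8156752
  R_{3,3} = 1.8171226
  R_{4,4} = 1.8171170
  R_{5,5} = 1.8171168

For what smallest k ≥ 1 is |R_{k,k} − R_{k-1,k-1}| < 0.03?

k = 3

|R_{1,1} − R_{0,0}| = 1.9795425 ≥ 0.03
|R_{2,2} − R_{1,1}| = 0.0937041 ≥ 0.03
|R_{3,3} − R_{2,2}| = 0.0014474 < 0.03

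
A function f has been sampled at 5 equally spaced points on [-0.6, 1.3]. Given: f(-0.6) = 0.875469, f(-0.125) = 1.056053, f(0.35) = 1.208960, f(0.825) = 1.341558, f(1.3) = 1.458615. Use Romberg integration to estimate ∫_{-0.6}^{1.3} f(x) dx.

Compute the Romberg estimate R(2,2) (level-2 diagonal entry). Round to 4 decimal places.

2.2709

R(0,0) (trapezoid, 1 panel, h=1.9000): 2.217380
R(1,0) (trapezoid, 2 panels, h=0.9500): 2.257202
R(2,0) (trapezoid, 4 panels, h=0.4750): 2.267466
R(1,1) = 2.257202 + (2.257202 − 2.217380)/3 = 2.270476
R(2,1) = 2.267466 + (2.267466 − 2.257202)/3 = 2.270887
R(2,2) = 2.270887 + (2.270887 − 2.270476)/15 = 2.270914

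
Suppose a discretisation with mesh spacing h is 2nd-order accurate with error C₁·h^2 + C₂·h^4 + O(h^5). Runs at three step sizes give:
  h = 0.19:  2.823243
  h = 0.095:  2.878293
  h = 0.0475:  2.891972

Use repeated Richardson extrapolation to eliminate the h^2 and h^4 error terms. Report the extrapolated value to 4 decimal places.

2.8965

First eliminate the h^2 term (factor 2^2 = 4):
  B₁ = (4·2.878293 − 2.823243)/3 = 2.896643
  B₂ = (4·2.891972 − 2.878293)/3 = 2.896532
Then eliminate the h^4 term (factor 2^4 = 16):
  (16·2.896532 − 2.896643)/15 = 2.896525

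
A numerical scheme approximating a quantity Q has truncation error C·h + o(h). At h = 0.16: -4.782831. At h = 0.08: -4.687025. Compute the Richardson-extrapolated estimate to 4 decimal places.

The leading error scales as h; refining by a factor of 2 reduces it by 2^1 = 2.
Extrapolated value = (2·A(h/2) − A(h)) / (2 − 1)
= (2·(-4.687025) − (-4.782831)) / 1
= -4.591219 / 1 = -4.591219

-4.5912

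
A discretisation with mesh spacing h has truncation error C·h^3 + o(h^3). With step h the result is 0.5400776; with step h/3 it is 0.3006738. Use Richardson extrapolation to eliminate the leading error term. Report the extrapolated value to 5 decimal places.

The leading error scales as h^3; refining by a factor of 3 reduces it by 3^3 = 27.
Extrapolated value = (27·A(h/3) − A(h)) / (27 − 1)
= (27·0.3006738 − 0.5400776) / 26
= 7.5781150 / 26 = 0.2914660

0.29147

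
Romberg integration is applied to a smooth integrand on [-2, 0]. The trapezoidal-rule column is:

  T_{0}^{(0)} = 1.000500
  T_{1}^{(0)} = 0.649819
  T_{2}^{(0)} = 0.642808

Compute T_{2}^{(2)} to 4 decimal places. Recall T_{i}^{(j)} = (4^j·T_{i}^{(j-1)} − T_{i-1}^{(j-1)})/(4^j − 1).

T_{1}^{(1)} = (4·0.649819 − 1.000500) / 3 = 0.532925
T_{2}^{(1)} = (4·0.642808 − 0.649819) / 3 = 0.640471
T_{2}^{(2)} = (16·0.640471 − 0.532925) / 15 = 0.647641

0.6476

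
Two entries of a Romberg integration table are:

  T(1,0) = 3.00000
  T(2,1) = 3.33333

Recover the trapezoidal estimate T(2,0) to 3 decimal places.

3.250

From T(2,1) = (4·T(2,0) − T(1,0))/3, solve for T(2,0):
4·T(2,0) = 3·3.33333 + 3.00000 = 12.99999
T(2,0) = 3.25000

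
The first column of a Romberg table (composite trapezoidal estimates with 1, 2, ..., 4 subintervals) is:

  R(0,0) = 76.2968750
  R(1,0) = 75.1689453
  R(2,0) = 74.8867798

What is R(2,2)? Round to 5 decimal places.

Richardson extrapolation on the trapezoidal column (denominator 4−1=3):
R(1,1) = 75.1689453 + (75.1689453 − 76.2968750)/3 = 74.7929687
R(2,1) = (4·74.8867798 − 75.1689453) / 3 = 74.7927246
R(2,2) = 74.7927246 + (74.7927246 − 74.7929687)/15 = 74.7927083
(Column j=1 coincides with Simpson's rule on the same nodes.)

74.79271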